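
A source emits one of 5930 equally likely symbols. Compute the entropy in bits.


H = log2(n) = log2(5930) = 12.5338

12.5338 bits


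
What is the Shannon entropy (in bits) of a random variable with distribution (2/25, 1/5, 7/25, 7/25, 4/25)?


H = -sum(p_i * log2(p_i)). Terms: -(2/25)*log2(2/25) = 0.291508; -(1/5)*log2(1/5) = 0.464386; -(7/25)*log2(7/25) = 0.514220; -(7/25)*log2(7/25) = 0.514220; -(4/25)*log2(4/25) = 0.423017. H = 0.291508 + 0.464386 + 0.514220 + 0.514220 + 0.423017 = 2.2074

2.2074 bits


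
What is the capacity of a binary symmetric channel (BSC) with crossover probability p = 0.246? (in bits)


H(p) = -p*log2(p) - (1-p)*log2(1-p) = -0.246*log2(0.246) - 0.754*log2(0.754) = 0.497724 + 0.307152 = 0.8049. C = 1 - H(p) = 1 - 0.8049 = 0.1951

0.1951 bits


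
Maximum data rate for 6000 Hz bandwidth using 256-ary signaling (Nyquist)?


Rate = 2 * B * log2(M) = 2 * 6000 * 8.0 = 96000.0

96000.0 bps


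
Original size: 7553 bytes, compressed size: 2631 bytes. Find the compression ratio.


Ratio = original / compressed = 7553 / 2631 = 2.8708

2.8708


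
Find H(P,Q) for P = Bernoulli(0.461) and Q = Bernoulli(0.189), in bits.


H(P,Q) = -p*log2(q) - (1-p)*log2(1-q). -0.461*log2(0.189) = 1.108033; -0.539*log2(0.811) = 0.162900. H(P,Q) = 1.108033 + 0.162900 = 1.2709

1.2709 bits


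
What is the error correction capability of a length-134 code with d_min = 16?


Correction capability = floor((d-1)/2) = floor((16-1)/2) = 7

7 errors


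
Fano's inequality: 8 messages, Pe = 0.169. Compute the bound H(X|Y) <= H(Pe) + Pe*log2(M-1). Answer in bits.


H(Pe) = -Pe*log2(Pe) - (1-Pe)*log2(1-Pe) = -0.169*log2(0.169) - 0.831*log2(0.831) = 0.433469 + 0.221943 = 0.6554. Pe*log2(M-1) = 0.169*log2(7) = 0.474443. Bound = H(Pe) + Pe*log2(M-1) = 0.433469 + 0.221943 + 0.474443 = 1.1299

1.1299 bits


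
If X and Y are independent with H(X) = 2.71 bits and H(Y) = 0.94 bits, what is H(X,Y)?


For independent variables, H(X,Y) = H(X) + H(Y) = 2.71 + 0.94 = 3.65

3.65 bits


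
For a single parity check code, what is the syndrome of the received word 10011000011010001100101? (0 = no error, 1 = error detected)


Syndrome = XOR of all bits = 1 XOR 0 XOR 0 XOR 1 XOR 1 XOR 0 XOR 0 XOR 0 XOR 0 XOR 1 XOR 1 XOR 0 XOR 1 XOR 0 XOR 0 XOR 0 XOR 1 XOR 1 XOR 0 XOR 0 XOR 1 XOR 0 XOR 1 = 0

0


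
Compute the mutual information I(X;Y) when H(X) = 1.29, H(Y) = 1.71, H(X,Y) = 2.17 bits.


I(X;Y) = H(X) + H(Y) - H(X,Y) = 1.29 + 1.71 - 2.17 = 0.83

0.83 bits


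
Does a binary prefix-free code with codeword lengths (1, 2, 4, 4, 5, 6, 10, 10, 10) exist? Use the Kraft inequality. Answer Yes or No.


Kraft sum = sum(2^(-l_i)) = 0.9248, need <= 1. Result: satisfied (a binary prefix-free code with these lengths exists)

Yes


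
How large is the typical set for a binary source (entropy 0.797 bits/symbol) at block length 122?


log2|A_typical| = nH = 122 * 0.797 = 97.234, so |A_typical| ~ 2^97.234 = 1.864e+29

1.864e+29


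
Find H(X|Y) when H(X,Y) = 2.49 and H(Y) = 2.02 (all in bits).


H(X|Y) = H(X,Y) - H(Y) = 2.49 - 2.02 = 0.47

0.47 bits


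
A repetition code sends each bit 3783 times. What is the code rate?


Rate = k/n = 1/3783

1/3783


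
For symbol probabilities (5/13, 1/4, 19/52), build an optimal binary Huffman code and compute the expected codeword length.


Huffman construction (repeatedly merge the two least-probable nodes; each merge adds 1 bit to every symbol beneath it): 1/4 + 19/52 = 8/13; 5/13 + 8/13 = 1. Resulting codeword lengths (in the order the probabilities were given): (1, 2, 2). L_avg = sum(p_i * l_i) = 5/13*1 + 1/4*2 + 19/52*2 = 21/13 = 1.6154

1.6154 bits


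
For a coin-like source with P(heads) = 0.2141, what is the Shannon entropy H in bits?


H = -p*log2(p) - (1-p)*log2(1-p). -0.2141*log2(0.2141) = 0.476082; -0.7859*log2(0.7859) = 0.273165. H = 0.476082 + 0.273165 = 0.7492

0.7492 bits


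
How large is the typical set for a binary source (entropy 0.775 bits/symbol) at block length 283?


log2|A_typical| = nH = 283 * 0.775 = 219.325, so |A_typical| ~ 2^219.325 = 1.055e+66

1.055e+66


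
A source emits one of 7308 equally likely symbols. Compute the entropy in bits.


H = log2(n) = log2(7308) = 12.8353

12.8353 bits


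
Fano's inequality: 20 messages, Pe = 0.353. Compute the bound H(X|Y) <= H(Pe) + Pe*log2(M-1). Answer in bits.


H(Pe) = -Pe*log2(Pe) - (1-Pe)*log2(1-Pe) = -0.353*log2(0.353) - 0.647*log2(0.647) = 0.530298 + 0.406421 = 0.9367. Pe*log2(M-1) = 0.353*log2(19) = 1.499518. Bound = H(Pe) + Pe*log2(M-1) = 0.530298 + 0.406421 + 1.499518 = 2.4362

2.4362 bits


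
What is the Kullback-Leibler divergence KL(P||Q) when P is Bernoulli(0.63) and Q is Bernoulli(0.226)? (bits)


KL = p*log2(p/q) + (1-p)*log2((1-p)/(1-q)) = 0.63*log2(0.63/0.226) + 0.37*log2(0.37/0.774) = 0.5378

0.5378 bits


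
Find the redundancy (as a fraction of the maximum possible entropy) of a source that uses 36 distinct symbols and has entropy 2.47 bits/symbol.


H_max = log2(K) = log2(36) = 5.1699 bits/symbol. Redundancy = 1 - H/H_max = 1 - 2.47/5.1699 = 1 - 0.4778 = 0.5222

0.5222


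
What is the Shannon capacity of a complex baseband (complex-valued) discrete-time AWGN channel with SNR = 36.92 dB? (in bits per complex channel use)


SNR_linear = 10^(36.92/10) = 4920.3954; C = log2(1 + SNR_linear) = log2(1 + 4920.3954) = 12.2649

12.2649 bits/channel use


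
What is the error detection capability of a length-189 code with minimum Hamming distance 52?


Detection capability = d_min - 1 = 52 - 1 = 51

51 errors


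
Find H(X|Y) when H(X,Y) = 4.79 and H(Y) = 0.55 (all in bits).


H(X|Y) = H(X,Y) - H(Y) = 4.79 - 0.55 = 4.24

4.24 bits


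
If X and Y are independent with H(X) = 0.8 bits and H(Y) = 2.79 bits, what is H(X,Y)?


For independent variables, H(X,Y) = H(X) + H(Y) = 0.8 + 2.79 = 3.59

3.59 bits


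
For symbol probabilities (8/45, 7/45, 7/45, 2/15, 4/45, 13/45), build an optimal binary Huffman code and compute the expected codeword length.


Huffman construction (repeatedly merge the two least-probable nodes; each merge adds 1 bit to every symbol beneath it): 4/45 + 2/15 = 2/9; 7/45 + 7/45 = 14/45; 8/45 + 2/9 = 2/5; 13/45 + 14/45 = 3/5; 2/5 + 3/5 = 1. Resulting codeword lengths (in the order the probabilities were given): (2, 3, 3, 3, 3, 2). L_avg = sum(p_i * l_i) = 8/45*2 + 7/45*3 + 7/45*3 + 2/15*3 + 4/45*3 + 13/45*2 = 38/15 = 2.5333

2.5333 bits


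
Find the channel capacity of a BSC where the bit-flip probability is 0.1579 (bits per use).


H(p) = -p*log2(p) - (1-p)*log2(1-p) = -0.1579*log2(0.1579) - 0.8421*log2(0.8421) = 0.420475 + 0.208787 = 0.6293. C = 1 - H(p) = 1 - 0.6293 = 0.3707

0.3707 bits


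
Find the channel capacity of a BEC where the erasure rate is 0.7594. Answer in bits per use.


C = 1 - epsilon = 1 - 0.7594 = 0.2406

0.2406 bits


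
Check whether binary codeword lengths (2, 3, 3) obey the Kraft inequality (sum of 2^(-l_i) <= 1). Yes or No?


Kraft sum = sum(2^(-l_i)) = 0.5, need <= 1. Result: satisfied (a binary prefix-free code with these lengths exists)

Yes


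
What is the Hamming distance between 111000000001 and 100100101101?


Count differing positions: . ^ ^ ^ . . ^ . ^ ^ . . = 6 differences

6


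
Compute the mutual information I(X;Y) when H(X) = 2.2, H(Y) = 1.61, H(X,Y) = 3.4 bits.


I(X;Y) = H(X) + H(Y) - H(X,Y) = 2.2 + 1.61 - 3.4 = 0.41

0.41 bits


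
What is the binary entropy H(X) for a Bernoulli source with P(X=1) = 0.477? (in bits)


H = -p*log2(p) - (1-p)*log2(1-p). -0.477*log2(0.477) = 0.509407; -0.523*log2(0.523) = 0.489066. H = 0.509407 + 0.489066 = 0.9985

0.9985 bits


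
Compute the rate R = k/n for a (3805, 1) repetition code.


Rate = k/n = 1/3805

1/3805


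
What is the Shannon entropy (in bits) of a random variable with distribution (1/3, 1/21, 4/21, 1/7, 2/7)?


H = -sum(p_i * log2(p_i)). Terms: -(1/3)*log2(1/3) = 0.528321; -(1/21)*log2(1/21) = 0.209158; -(4/21)*log2(4/21) = 0.455680; -(1/7)*log2(1/7) = 0.401051; -(2/7)*log2(2/7) = 0.516387. H = 0.528321 + 0.209158 + 0.455680 + 0.401051 + 0.516387 = 2.1106

2.1106 bits


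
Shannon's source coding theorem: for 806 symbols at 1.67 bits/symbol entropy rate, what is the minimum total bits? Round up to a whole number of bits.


Minimum bits >= n * H = 806 * 1.67 = 1346.02, rounded up to a whole number of bits = 1347

1347 bits


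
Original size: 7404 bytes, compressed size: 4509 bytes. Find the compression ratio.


Ratio = original / compressed = 7404 / 4509 = 1.642

1.642


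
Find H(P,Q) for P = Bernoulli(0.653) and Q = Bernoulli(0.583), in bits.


H(P,Q) = -p*log2(q) - (1-p)*log2(1-q). -0.653*log2(0.583) = 0.508316; -0.347*log2(0.417) = 0.437873. H(P,Q) = 0.508316 + 0.437873 = 0.9462

0.9462 bits


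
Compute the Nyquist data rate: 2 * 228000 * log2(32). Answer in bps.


Rate = 2 * B * log2(M) = 2 * 228000 * 5.0 = 2280000.0

2280000.0 bps


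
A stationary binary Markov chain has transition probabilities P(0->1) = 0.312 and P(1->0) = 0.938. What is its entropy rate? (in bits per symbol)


Stationary distribution: pi_0 = p10/(p01+p10) = 0.7504, pi_1 = 0.2496. Entropy rate H' = pi_0*H(p01) + pi_1*H(p10) = 0.7504*0.8955 + 0.2496*0.3353 = 0.7557

0.7557 bits/symbol


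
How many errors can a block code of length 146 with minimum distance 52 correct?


Correction capability = floor((d-1)/2) = floor((52-1)/2) = 25

25 errors


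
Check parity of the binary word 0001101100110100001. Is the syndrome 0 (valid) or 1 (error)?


Syndrome = XOR of all bits = 0 XOR 0 XOR 0 XOR 1 XOR 1 XOR 0 XOR 1 XOR 1 XOR 0 XOR 0 XOR 1 XOR 1 XOR 0 XOR 1 XOR 0 XOR 0 XOR 0 XOR 0 XOR 1 = 0

0


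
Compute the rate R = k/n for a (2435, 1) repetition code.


Rate = k/n = 1/2435

1/2435


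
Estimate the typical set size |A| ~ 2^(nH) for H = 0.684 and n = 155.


log2|A_typical| = nH = 155 * 0.684 = 106.02, so |A_typical| ~ 2^106.02 = 8.226e+31

8.226e+31


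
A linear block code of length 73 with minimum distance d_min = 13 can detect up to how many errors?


Detection capability = d_min - 1 = 13 - 1 = 12

12 errors


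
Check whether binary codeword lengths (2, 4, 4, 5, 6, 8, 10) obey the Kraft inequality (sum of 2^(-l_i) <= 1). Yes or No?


Kraft sum = sum(2^(-l_i)) = 0.4268, need <= 1. Result: satisfied (a binary prefix-free code with these lengths exists)

Yes


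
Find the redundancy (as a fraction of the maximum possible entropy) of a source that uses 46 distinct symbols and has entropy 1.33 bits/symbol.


H_max = log2(K) = log2(46) = 5.5236 bits/symbol. Redundancy = 1 - H/H_max = 1 - 1.33/5.5236 = 1 - 0.2408 = 0.7592

0.7592


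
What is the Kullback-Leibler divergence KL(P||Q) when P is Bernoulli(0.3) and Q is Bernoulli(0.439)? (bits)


KL = p*log2(p/q) + (1-p)*log2((1-p)/(1-q)) = 0.3*log2(0.3/0.439) + 0.7*log2(0.7/0.561) = 0.0588

0.0588 bits


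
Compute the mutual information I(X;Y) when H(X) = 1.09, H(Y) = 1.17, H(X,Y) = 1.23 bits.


I(X;Y) = H(X) + H(Y) - H(X,Y) = 1.09 + 1.17 - 1.23 = 1.03

1.03 bits


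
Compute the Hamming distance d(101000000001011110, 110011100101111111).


Count differing positions: . ^ ^ . ^ ^ ^ . . ^ . . ^ . . . . ^ = 8 differences

8


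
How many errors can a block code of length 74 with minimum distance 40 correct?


Correction capability = floor((d-1)/2) = floor((40-1)/2) = 19

19 errors


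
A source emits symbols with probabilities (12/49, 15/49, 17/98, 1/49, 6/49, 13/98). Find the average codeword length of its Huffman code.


Huffman construction (repeatedly merge the two least-probable nodes; each merge adds 1 bit to every symbol beneath it): 1/49 + 6/49 = 1/7; 13/98 + 1/7 = 27/98; 17/98 + 12/49 = 41/98; 27/98 + 15/49 = 57/98; 41/98 + 57/98 = 1. Resulting codeword lengths (in the order the probabilities were given): (2, 2, 2, 4, 4, 3). L_avg = sum(p_i * l_i) = 12/49*2 + 15/49*2 + 17/98*2 + 1/49*4 + 6/49*4 + 13/98*3 = 237/98 = 2.4184

2.4184 bits


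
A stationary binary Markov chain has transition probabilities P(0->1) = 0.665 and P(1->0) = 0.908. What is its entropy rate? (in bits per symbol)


Stationary distribution: pi_0 = p10/(p01+p10) = 0.5772, pi_1 = 0.4228. Entropy rate H' = pi_0*H(p01) + pi_1*H(p10) = 0.5772*0.92 + 0.4228*0.4431 = 0.7184

0.7184 bits/symbol


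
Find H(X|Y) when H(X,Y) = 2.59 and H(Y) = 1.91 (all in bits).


H(X|Y) = H(X,Y) - H(Y) = 2.59 - 1.91 = 0.68

0.68 bits


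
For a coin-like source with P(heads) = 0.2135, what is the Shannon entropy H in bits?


H = -p*log2(p) - (1-p)*log2(1-p). -0.2135*log2(0.2135) = 0.475612; -0.7865*log2(0.7865) = 0.272508. H = 0.475612 + 0.272508 = 0.7481

0.7481 bits


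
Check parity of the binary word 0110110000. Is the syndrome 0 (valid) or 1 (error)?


Syndrome = XOR of all bits = 0 XOR 1 XOR 1 XOR 0 XOR 1 XOR 1 XOR 0 XOR 0 XOR 0 XOR 0 = 0

0


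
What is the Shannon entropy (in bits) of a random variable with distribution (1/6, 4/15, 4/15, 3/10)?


H = -sum(p_i * log2(p_i)). Terms: -(1/6)*log2(1/6) = 0.430827; -(4/15)*log2(4/15) = 0.508504; -(4/15)*log2(4/15) = 0.508504; -(3/10)*log2(3/10) = 0.521090. H = 0.430827 + 0.508504 + 0.508504 + 0.521090 = 1.9689

1.9689 bits


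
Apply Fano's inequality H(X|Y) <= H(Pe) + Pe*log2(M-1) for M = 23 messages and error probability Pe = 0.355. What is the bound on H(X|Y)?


H(Pe) = -Pe*log2(Pe) - (1-Pe)*log2(1-Pe) = -0.355*log2(0.355) - 0.645*log2(0.645) = 0.530409 + 0.408046 = 0.9385. Pe*log2(M-1) = 0.355*log2(22) = 1.583098. Bound = H(Pe) + Pe*log2(M-1) = 0.530409 + 0.408046 + 1.583098 = 2.5216

2.5216 bits


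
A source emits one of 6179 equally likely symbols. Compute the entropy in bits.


H = log2(n) = log2(6179) = 12.5932

12.5932 bits


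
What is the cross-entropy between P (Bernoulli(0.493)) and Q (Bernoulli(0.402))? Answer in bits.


H(P,Q) = -p*log2(q) - (1-p)*log2(1-q). -0.493*log2(0.402) = 0.648163; -0.507*log2(0.598) = 0.376084. H(P,Q) = 0.648163 + 0.376084 = 1.0242

1.0242 bits


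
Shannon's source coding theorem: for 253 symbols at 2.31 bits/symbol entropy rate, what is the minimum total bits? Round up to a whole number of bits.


Minimum bits >= n * H = 253 * 2.31 = 584.43, rounded up to a whole number of bits = 585

585 bits


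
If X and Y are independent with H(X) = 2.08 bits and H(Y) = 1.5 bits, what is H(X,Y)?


For independent variables, H(X,Y) = H(X) + H(Y) = 2.08 + 1.5 = 3.58

3.58 bits


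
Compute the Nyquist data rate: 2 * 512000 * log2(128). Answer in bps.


Rate = 2 * B * log2(M) = 2 * 512000 * 7.0 = 7168000.0

7168000.0 bps


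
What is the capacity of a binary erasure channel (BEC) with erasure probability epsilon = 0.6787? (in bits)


C = 1 - epsilon = 1 - 0.6787 = 0.3213

0.3213 bits


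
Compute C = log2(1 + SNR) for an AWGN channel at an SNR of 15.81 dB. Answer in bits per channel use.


SNR_linear = 10^(15.81/10) = 38.1066; C = log2(1 + SNR_linear) = log2(1 + 38.1066) = 5.2893

5.2893 bits/channel use


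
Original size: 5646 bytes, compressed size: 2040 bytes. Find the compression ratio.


Ratio = original / compressed = 5646 / 2040 = 2.7676

2.7676


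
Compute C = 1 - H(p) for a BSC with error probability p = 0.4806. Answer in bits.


H(p) = -p*log2(p) - (1-p)*log2(1-p) = -0.4806*log2(0.4806) - 0.5194*log2(0.5194) = 0.508038 + 0.490876 = 0.9989. C = 1 - H(p) = 1 - 0.9989 = 0.0011

0.0011 bits


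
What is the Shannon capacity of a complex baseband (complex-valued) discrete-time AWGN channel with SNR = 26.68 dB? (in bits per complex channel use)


SNR_linear = 10^(26.68/10) = 465.5861; C = log2(1 + SNR_linear) = log2(1 + 465.5861) = 8.866

8.866 bits/channel use


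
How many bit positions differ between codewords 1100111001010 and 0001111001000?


Count differing positions: ^ ^ . ^ . . . . . . . ^ . = 4 differences

4


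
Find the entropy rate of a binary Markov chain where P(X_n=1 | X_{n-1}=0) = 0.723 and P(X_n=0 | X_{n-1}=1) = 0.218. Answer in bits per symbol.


Stationary distribution: pi_0 = p10/(p01+p10) = 0.2317, pi_1 = 0.7683. Entropy rate H' = pi_0*H(p01) + pi_1*H(p10) = 0.2317*0.8513 + 0.7683*0.7565 = 0.7785

0.7785 bits/symbol


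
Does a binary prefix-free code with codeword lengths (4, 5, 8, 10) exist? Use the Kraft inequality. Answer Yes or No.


Kraft sum = sum(2^(-l_i)) = 0.0986, need <= 1. Result: satisfied (a binary prefix-free code with these lengths exists)

Yes


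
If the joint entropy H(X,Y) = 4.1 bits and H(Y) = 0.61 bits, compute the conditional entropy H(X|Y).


H(X|Y) = H(X,Y) - H(Y) = 4.1 - 0.61 = 3.49

3.49 bits


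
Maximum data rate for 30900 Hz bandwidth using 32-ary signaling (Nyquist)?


Rate = 2 * B * log2(M) = 2 * 30900 * 5.0 = 309000.0

309000.0 bps


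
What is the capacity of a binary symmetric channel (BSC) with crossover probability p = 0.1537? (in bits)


H(p) = -p*log2(p) - (1-p)*log2(1-p) = -0.1537*log2(0.1537) - 0.8463*log2(0.8463) = 0.415268 + 0.203754 = 0.619. C = 1 - H(p) = 1 - 0.619 = 0.381

0.381 bits


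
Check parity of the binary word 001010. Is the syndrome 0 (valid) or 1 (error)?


Syndrome = XOR of all bits = 0 XOR 0 XOR 1 XOR 0 XOR 1 XOR 0 = 0

0


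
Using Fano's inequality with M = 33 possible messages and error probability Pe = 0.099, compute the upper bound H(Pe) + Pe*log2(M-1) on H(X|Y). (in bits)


H(Pe) = -Pe*log2(Pe) - (1-Pe)*log2(1-Pe) = -0.099*log2(0.099) - 0.901*log2(0.901) = 0.330306 + 0.135511 = 0.4658. Pe*log2(M-1) = 0.099*log2(32) = 0.495000. Bound = H(Pe) + Pe*log2(M-1) = 0.330306 + 0.135511 + 0.495000 = 0.9608

0.9608 bits


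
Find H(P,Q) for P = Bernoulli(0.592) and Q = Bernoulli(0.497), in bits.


H(P,Q) = -p*log2(q) - (1-p)*log2(1-q). -0.592*log2(0.497) = 0.597140; -0.408*log2(0.503) = 0.404479. H(P,Q) = 0.597140 + 0.404479 = 1.0016

1.0016 bits


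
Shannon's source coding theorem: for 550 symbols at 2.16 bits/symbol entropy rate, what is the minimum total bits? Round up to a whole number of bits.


Minimum bits >= n * H = 550 * 2.16 = 1188.0, rounded up to a whole number of bits = 1188

1188 bits


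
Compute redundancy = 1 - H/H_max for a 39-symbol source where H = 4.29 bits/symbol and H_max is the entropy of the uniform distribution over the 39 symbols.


H_max = log2(K) = log2(39) = 5.2854 bits/symbol. Redundancy = 1 - H/H_max = 1 - 4.29/5.2854 = 1 - 0.8117 = 0.1883

0.1883


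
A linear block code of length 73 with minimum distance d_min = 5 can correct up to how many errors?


Correction capability = floor((d-1)/2) = floor((5-1)/2) = 2

2 errors


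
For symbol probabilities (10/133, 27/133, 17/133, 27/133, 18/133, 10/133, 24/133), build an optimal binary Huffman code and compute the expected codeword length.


Huffman construction (repeatedly merge the two least-probable nodes; each merge adds 1 bit to every symbol beneath it): 10/133 + 10/133 = 20/133; 17/133 + 18/133 = 5/19; 20/133 + 24/133 = 44/133; 27/133 + 27/133 = 54/133; 5/19 + 44/133 = 79/133; 54/133 + 79/133 = 1. Resulting codeword lengths (in the order the probabilities were given): (4, 2, 3, 2, 3, 4, 3). L_avg = sum(p_i * l_i) = 10/133*4 + 27/133*2 + 17/133*3 + 27/133*2 + 18/133*3 + 10/133*4 + 24/133*3 = 365/133 = 2.7444

2.7444 bits


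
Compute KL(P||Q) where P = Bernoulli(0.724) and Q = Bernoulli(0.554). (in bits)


KL = p*log2(p/q) + (1-p)*log2((1-p)/(1-q)) = 0.724*log2(0.724/0.554) + 0.276*log2(0.276/0.446) = 0.0884

0.0884 bits


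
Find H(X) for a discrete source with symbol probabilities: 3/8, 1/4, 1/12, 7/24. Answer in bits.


H = -sum(p_i * log2(p_i)). Terms: -(3/8)*log2(3/8) = 0.530639; -(1/4)*log2(1/4) = 0.500000; -(1/12)*log2(1/12) = 0.298747; -(7/24)*log2(7/24) = 0.518469. H = 0.530639 + 0.500000 + 0.298747 + 0.518469 = 1.8479

1.8479 bits


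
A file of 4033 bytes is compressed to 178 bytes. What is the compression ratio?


Ratio = original / compressed = 4033 / 178 = 22.6573

22.6573


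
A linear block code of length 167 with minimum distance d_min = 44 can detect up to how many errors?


Detection capability = d_min - 1 = 44 - 1 = 43

43 errors


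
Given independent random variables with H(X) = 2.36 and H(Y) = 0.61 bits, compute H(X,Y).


For independent variables, H(X,Y) = H(X) + H(Y) = 2.36 + 0.61 = 2.97

2.97 bits


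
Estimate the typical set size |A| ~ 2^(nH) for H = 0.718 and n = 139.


log2|A_typical| = nH = 139 * 0.718 = 99.802, so |A_typical| ~ 2^99.802 = 1.105e+30

1.105e+30


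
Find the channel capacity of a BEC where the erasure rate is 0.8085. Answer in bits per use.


C = 1 - epsilon = 1 - 0.8085 = 0.1915

0.1915 bits


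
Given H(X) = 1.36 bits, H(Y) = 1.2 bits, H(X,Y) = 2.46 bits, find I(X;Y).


I(X;Y) = H(X) + H(Y) - H(X,Y) = 1.36 + 1.2 - 2.46 = 0.1

0.1 bits


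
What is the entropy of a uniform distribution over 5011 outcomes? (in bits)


H = log2(n) = log2(5011) = 12.2909

12.2909 bits


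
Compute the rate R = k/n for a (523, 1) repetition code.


Rate = k/n = 1/523

1/523


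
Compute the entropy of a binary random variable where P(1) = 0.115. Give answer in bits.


H = -p*log2(p) - (1-p)*log2(1-p). -0.115*log2(0.115) = 0.358834; -0.885*log2(0.885) = 0.155982. H = 0.358834 + 0.155982 = 0.5148

0.5148 bits


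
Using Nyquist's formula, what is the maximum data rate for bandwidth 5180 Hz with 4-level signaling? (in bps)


Rate = 2 * B * log2(M) = 2 * 5180 * 2.0 = 20720.0

20720.0 bps


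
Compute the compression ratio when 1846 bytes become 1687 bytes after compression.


Ratio = original / compressed = 1846 / 1687 = 1.0943

1.0943


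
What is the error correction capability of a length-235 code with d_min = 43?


Correction capability = floor((d-1)/2) = floor((43-1)/2) = 21

21 errors


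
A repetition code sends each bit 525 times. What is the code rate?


Rate = k/n = 1/525

1/525


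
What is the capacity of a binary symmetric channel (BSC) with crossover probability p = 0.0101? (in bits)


H(p) = -p*log2(p) - (1-p)*log2(1-p) = -0.0101*log2(0.0101) - 0.9899*log2(0.9899) = 0.066958 + 0.014497 = 0.0815. C = 1 - H(p) = 1 - 0.0815 = 0.9185

0.9185 bits


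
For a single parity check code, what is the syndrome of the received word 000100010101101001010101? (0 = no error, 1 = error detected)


Syndrome = XOR of all bits = 0 XOR 0 XOR 0 XOR 1 XOR 0 XOR 0 XOR 0 XOR 1 XOR 0 XOR 1 XOR 0 XOR 1 XOR 1 XOR 0 XOR 1 XOR 0 XOR 0 XOR 1 XOR 0 XOR 1 XOR 0 XOR 1 XOR 0 XOR 1 = 0

0


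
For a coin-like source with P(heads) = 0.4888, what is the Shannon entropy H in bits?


H = -p*log2(p) - (1-p)*log2(1-p). -0.4888*log2(0.4888) = 0.504776; -0.5112*log2(0.5112) = 0.494862. H = 0.504776 + 0.494862 = 0.9996

0.9996 bits


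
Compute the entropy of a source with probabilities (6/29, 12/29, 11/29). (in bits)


H = -sum(p_i * log2(p_i)). Terms: -(6/29)*log2(6/29) = 0.470280; -(12/29)*log2(12/29) = 0.526766; -(11/29)*log2(11/29) = 0.530484. H = 0.470280 + 0.526766 + 0.530484 = 1.5275

1.5275 bits


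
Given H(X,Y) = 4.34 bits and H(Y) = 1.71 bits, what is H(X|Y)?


H(X|Y) = H(X,Y) - H(Y) = 4.34 - 1.71 = 2.63

2.63 bits


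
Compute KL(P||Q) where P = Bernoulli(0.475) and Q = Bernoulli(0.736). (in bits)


KL = p*log2(p/q) + (1-p)*log2((1-p)/(1-q)) = 0.475*log2(0.475/0.736) + 0.525*log2(0.525/0.264) = 0.2206

0.2206 bits


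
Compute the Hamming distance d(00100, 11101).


Count differing positions: ^ ^ . . ^ = 3 differences

3


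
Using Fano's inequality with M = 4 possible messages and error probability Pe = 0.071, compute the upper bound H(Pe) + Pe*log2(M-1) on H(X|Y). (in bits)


H(Pe) = -Pe*log2(Pe) - (1-Pe)*log2(1-Pe) = -0.071*log2(0.071) - 0.929*log2(0.929) = 0.270939 + 0.098706 = 0.3696. Pe*log2(M-1) = 0.071*log2(3) = 0.112532. Bound = H(Pe) + Pe*log2(M-1) = 0.270939 + 0.098706 + 0.112532 = 0.4822

0.4822 bits


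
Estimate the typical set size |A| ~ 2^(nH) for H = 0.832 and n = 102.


log2|A_typical| = nH = 102 * 0.832 = 84.864, so |A_typical| ~ 2^84.864 = 3.521e+25

3.521e+25


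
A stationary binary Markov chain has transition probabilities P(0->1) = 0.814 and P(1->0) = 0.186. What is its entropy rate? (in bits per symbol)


Stationary distribution: pi_0 = p10/(p01+p10) = 0.186, pi_1 = 0.814. Entropy rate H' = pi_0*H(p01) + pi_1*H(p10) = 0.186*0.693 + 0.814*0.693 = 0.693

0.693 bits/symbol


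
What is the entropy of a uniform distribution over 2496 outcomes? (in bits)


H = log2(n) = log2(2496) = 11.2854

11.2854 bits


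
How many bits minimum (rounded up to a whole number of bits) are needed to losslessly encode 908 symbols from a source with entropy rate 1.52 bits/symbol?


Minimum bits >= n * H = 908 * 1.52 = 1380.16, rounded up to a whole number of bits = 1381

1381 bits


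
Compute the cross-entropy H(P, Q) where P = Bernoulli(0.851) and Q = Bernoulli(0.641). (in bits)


H(P,Q) = -p*log2(q) - (1-p)*log2(1-q). -0.851*log2(0.641) = 0.546005; -0.149*log2(0.359) = 0.220214. H(P,Q) = 0.546005 + 0.220214 = 0.7662

0.7662 bits


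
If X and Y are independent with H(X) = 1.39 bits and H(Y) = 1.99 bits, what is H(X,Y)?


For independent variables, H(X,Y) = H(X) + H(Y) = 1.39 + 1.99 = 3.38

3.38 bits


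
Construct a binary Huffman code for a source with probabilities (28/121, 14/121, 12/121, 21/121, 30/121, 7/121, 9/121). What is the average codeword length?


Huffman construction (repeatedly merge the two least-probable nodes; each merge adds 1 bit to every symbol beneath it): 7/121 + 9/121 = 16/121; 12/121 + 14/121 = 26/121; 16/121 + 21/121 = 37/121; 26/121 + 28/121 = 54/121; 30/121 + 37/121 = 67/121; 54/121 + 67/121 = 1. Resulting codeword lengths (in the order the probabilities were given): (2, 3, 3, 3, 2, 4, 4). L_avg = sum(p_i * l_i) = 28/121*2 + 14/121*3 + 12/121*3 + 21/121*3 + 30/121*2 + 7/121*4 + 9/121*4 = 321/121 = 2.6529

2.6529 bits


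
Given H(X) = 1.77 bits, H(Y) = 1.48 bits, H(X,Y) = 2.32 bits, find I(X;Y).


I(X;Y) = H(X) + H(Y) - H(X,Y) = 1.77 + 1.48 - 2.32 = 0.93

0.93 bits


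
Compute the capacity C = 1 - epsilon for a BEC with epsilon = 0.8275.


C = 1 - epsilon = 1 - 0.8275 = 0.1725

0.1725 bits


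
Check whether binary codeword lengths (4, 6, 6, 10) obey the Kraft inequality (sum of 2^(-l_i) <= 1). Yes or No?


Kraft sum = sum(2^(-l_i)) = 0.0947, need <= 1. Result: satisfied (a binary prefix-free code with these lengths exists)

Yes


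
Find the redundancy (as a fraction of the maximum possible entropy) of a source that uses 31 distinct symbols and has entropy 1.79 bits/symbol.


H_max = log2(K) = log2(31) = 4.9542 bits/symbol. Redundancy = 1 - H/H_max = 1 - 1.79/4.9542 = 1 - 0.3613 = 0.6387

0.6387


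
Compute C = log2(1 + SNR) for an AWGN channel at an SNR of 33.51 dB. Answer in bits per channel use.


SNR_linear = 10^(33.51/10) = 2243.8819; C = log2(1 + SNR_linear) = log2(1 + 2243.8819) = 11.1324

11.1324 bits/channel use


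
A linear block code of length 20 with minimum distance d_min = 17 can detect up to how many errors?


Detection capability = d_min - 1 = 17 - 1 = 16

16 errors


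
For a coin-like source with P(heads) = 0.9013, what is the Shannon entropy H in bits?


H = -p*log2(p) - (1-p)*log2(1-p). -0.9013*log2(0.9013) = 0.135124; -0.0987*log2(0.0987) = 0.329738. H = 0.135124 + 0.329738 = 0.4649

0.4649 bits


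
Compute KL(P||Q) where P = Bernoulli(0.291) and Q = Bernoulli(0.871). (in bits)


KL = p*log2(p/q) + (1-p)*log2((1-p)/(1-q)) = 0.291*log2(0.291/0.871) + 0.709*log2(0.709/0.129) = 1.2828

1.2828 bits


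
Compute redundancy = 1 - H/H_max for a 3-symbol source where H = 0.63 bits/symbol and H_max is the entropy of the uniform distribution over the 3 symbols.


H_max = log2(K) = log2(3) = 1.585 bits/symbol. Redundancy = 1 - H/H_max = 1 - 0.63/1.585 = 1 - 0.3975 = 0.6025

0.6025


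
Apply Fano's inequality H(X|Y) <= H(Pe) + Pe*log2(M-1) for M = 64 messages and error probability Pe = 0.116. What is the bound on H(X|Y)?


H(Pe) = -Pe*log2(Pe) - (1-Pe)*log2(1-Pe) = -0.116*log2(0.116) - 0.884*log2(0.884) = 0.360505 + 0.157247 = 0.5178. Pe*log2(M-1) = 0.116*log2(63) = 0.693364. Bound = H(Pe) + Pe*log2(M-1) = 0.360505 + 0.157247 + 0.693364 = 1.2111

1.2111 bits


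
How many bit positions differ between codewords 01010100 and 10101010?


Count differing positions: ^ ^ ^ ^ ^ ^ ^ . = 7 differences

7


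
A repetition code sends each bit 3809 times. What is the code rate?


Rate = k/n = 1/3809

1/3809


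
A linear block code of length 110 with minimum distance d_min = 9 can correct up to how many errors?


Correction capability = floor((d-1)/2) = floor((9-1)/2) = 4

4 errors


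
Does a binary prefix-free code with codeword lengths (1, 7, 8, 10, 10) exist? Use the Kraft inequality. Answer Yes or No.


Kraft sum = sum(2^(-l_i)) = 0.5137, need <= 1. Result: satisfied (a binary prefix-free code with these lengths exists)

Yes


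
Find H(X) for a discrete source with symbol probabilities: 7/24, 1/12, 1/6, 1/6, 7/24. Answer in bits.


H = -sum(p_i * log2(p_i)). Terms: -(7/24)*log2(7/24) = 0.518469; -(1/12)*log2(1/12) = 0.298747; -(1/6)*log2(1/6) = 0.430827; -(1/6)*log2(1/6) = 0.430827; -(7/24)*log2(7/24) = 0.518469. H = 0.518469 + 0.298747 + 0.430827 + 0.430827 + 0.518469 = 2.1973

2.1973 bits


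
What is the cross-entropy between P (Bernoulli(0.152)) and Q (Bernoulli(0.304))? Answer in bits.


H(P,Q) = -p*log2(q) - (1-p)*log2(1-q). -0.152*log2(0.304) = 0.261114; -0.848*log2(0.696) = 0.443369. H(P,Q) = 0.261114 + 0.443369 = 0.7045

0.7045 bits


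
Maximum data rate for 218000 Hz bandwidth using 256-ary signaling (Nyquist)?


Rate = 2 * B * log2(M) = 2 * 218000 * 8.0 = 3488000.0

3488000.0 bps


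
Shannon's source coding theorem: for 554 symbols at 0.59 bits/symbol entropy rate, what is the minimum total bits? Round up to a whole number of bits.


Minimum bits >= n * H = 554 * 0.59 = 326.86, rounded up to a whole number of bits = 327

327 bits


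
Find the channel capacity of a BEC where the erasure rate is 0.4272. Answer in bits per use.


C = 1 - epsilon = 1 - 0.4272 = 0.5728

0.5728 bits


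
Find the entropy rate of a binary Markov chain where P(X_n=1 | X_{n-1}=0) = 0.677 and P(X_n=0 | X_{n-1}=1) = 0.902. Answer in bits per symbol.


Stationary distribution: pi_0 = p10/(p01+p10) = 0.5712, pi_1 = 0.4288. Entropy rate H' = pi_0*H(p01) + pi_1*H(p10) = 0.5712*0.9076 + 0.4288*0.4626 = 0.7168

0.7168 bits/symbol


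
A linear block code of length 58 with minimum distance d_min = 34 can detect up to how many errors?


Detection capability = d_min - 1 = 34 - 1 = 33

33 errors


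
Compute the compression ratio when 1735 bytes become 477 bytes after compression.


Ratio = original / compressed = 1735 / 477 = 3.6373

3.6373


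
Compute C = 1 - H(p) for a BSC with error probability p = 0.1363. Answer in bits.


H(p) = -p*log2(p) - (1-p)*log2(1-p) = -0.1363*log2(0.1363) - 0.8637*log2(0.8637) = 0.391882 + 0.182584 = 0.5745. C = 1 - H(p) = 1 - 0.5745 = 0.4255

0.4255 bits


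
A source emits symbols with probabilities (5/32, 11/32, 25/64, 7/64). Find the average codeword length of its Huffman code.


Huffman construction (repeatedly merge the two least-probable nodes; each merge adds 1 bit to every symbol beneath it): 7/64 + 5/32 = 17/64; 17/64 + 11/32 = 39/64; 25/64 + 39/64 = 1. Resulting codeword lengths (in the order the probabilities were given): (3, 2, 1, 3). L_avg = sum(p_i * l_i) = 5/32*3 + 11/32*2 + 25/64*1 + 7/64*3 = 15/8 = 1.875

1.875 bits


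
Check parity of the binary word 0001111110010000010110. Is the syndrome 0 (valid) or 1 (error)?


Syndrome = XOR of all bits = 0 XOR 0 XOR 0 XOR 1 XOR 1 XOR 1 XOR 1 XOR 1 XOR 1 XOR 0 XOR 0 XOR 1 XOR 0 XOR 0 XOR 0 XOR 0 XOR 0 XOR 1 XOR 0 XOR 1 XOR 1 XOR 0 = 0

0


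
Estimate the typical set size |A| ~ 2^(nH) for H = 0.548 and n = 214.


log2|A_typical| = nH = 214 * 0.548 = 117.272, so |A_typical| ~ 2^117.272 = 2.006e+35

2.006e+35


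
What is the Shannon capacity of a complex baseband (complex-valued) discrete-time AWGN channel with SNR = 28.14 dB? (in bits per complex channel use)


SNR_linear = 10^(28.14/10) = 651.6284; C = log2(1 + SNR_linear) = log2(1 + 651.6284) = 9.3501

9.3501 bits/channel use


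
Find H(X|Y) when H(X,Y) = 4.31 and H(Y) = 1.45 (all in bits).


H(X|Y) = H(X,Y) - H(Y) = 4.31 - 1.45 = 2.86

2.86 bits


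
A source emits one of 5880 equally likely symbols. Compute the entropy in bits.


H = log2(n) = log2(5880) = 12.5216

12.5216 bits


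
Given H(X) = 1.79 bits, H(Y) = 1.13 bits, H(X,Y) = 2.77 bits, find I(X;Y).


I(X;Y) = H(X) + H(Y) - H(X,Y) = 1.79 + 1.13 - 2.77 = 0.15

0.15 bits


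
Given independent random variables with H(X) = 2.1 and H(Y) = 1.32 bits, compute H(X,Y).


For independent variables, H(X,Y) = H(X) + H(Y) = 2.1 + 1.32 = 3.42

3.42 bits


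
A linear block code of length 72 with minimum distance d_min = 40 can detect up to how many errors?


Detection capability = d_min - 1 = 40 - 1 = 39

39 errors


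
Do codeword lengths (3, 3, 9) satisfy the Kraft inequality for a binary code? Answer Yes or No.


Kraft sum = sum(2^(-l_i)) = 0.252, need <= 1. Result: satisfied (a binary prefix-free code with these lengths exists)

Yes


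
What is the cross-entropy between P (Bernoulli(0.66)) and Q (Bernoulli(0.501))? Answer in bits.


H(P,Q) = -p*log2(q) - (1-p)*log2(1-q). -0.66*log2(0.501) = 0.658098; -0.34*log2(0.499) = 0.340982. H(P,Q) = 0.658098 + 0.340982 = 0.9991

0.9991 bits


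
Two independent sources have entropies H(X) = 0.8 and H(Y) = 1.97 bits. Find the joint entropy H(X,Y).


For independent variables, H(X,Y) = H(X) + H(Y) = 0.8 + 1.97 = 2.77

2.77 bits


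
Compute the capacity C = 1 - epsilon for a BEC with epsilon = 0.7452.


C = 1 - epsilon = 1 - 0.7452 = 0.2548

0.2548 bits


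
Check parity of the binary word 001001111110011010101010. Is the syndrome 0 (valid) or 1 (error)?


Syndrome = XOR of all bits = 0 XOR 0 XOR 1 XOR 0 XOR 0 XOR 1 XOR 1 XOR 1 XOR 1 XOR 1 XOR 1 XOR 0 XOR 0 XOR 1 XOR 1 XOR 0 XOR 1 XOR 0 XOR 1 XOR 0 XOR 1 XOR 0 XOR 1 XOR 0 = 1

1


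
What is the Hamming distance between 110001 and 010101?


Count differing positions: ^ . . ^ . . = 2 differences

2


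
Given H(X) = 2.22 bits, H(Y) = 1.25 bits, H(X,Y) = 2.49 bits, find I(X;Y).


I(X;Y) = H(X) + H(Y) - H(X,Y) = 2.22 + 1.25 - 2.49 = 0.98

0.98 bits


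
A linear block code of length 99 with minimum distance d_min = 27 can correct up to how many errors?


Correction capability = floor((d-1)/2) = floor((27-1)/2) = 13

13 errors


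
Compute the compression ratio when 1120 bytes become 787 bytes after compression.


Ratio = original / compressed = 1120 / 787 = 1.4231

1.4231


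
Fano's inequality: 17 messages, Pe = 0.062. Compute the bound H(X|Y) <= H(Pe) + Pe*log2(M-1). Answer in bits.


H(Pe) = -Pe*log2(Pe) - (1-Pe)*log2(1-Pe) = -0.062*log2(0.062) - 0.938*log2(0.938) = 0.248718 + 0.086615 = 0.3353. Pe*log2(M-1) = 0.062*log2(16) = 0.248000. Bound = H(Pe) + Pe*log2(M-1) = 0.248718 + 0.086615 + 0.248000 = 0.5833

0.5833 bits


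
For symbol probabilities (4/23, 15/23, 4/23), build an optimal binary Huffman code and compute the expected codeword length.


Huffman construction (repeatedly merge the two least-probable nodes; each merge adds 1 bit to every symbol beneath it): 4/23 + 4/23 = 8/23; 8/23 + 15/23 = 1. Resulting codeword lengths (in the order the probabilities were given): (2, 1, 2). L_avg = sum(p_i * l_i) = 4/23*2 + 15/23*1 + 4/23*2 = 31/23 = 1.3478

1.3478 bits


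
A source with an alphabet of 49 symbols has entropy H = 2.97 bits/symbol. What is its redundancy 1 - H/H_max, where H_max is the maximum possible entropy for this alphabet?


H_max = log2(K) = log2(49) = 5.6147 bits/symbol. Redundancy = 1 - H/H_max = 1 - 2.97/5.6147 = 1 - 0.529 = 0.471

0.471


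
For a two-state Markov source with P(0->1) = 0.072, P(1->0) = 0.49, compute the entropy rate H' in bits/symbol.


Stationary distribution: pi_0 = p10/(p01+p10) = 0.8719, pi_1 = 0.1281. Entropy rate H' = pi_0*H(p01) + pi_1*H(p10) = 0.8719*0.3733 + 0.1281*0.9997 = 0.4536

0.4536 bits/symbol


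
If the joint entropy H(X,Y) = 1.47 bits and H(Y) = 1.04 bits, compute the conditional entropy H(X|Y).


H(X|Y) = H(X,Y) - H(Y) = 1.47 - 1.04 = 0.43

0.43 bits


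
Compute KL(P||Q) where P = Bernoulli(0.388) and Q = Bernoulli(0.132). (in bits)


KL = p*log2(p/q) + (1-p)*log2((1-p)/(1-q)) = 0.388*log2(0.388/0.132) + 0.612*log2(0.612/0.868) = 0.295

0.295 bits


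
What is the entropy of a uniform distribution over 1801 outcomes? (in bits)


H = log2(n) = log2(1801) = 10.8146

10.8146 bits


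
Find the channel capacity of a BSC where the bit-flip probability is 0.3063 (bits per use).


H(p) = -p*log2(p) - (1-p)*log2(1-p) = -0.3063*log2(0.3063) - 0.6937*log2(0.6937) = 0.522849 + 0.366007 = 0.8889. C = 1 - H(p) = 1 - 0.8889 = 0.1111

0.1111 bits


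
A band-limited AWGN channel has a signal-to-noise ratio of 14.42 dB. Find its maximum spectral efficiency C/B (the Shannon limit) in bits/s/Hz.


SNR_linear = 10^(14.42/10) = 27.6694; C/B = log2(1 + SNR_linear) = log2(1 + 27.6694) = 4.8414

4.8414 bits/s/Hz


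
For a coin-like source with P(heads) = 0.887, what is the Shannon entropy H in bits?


H = -p*log2(p) - (1-p)*log2(1-p). -0.887*log2(0.887) = 0.153446; -0.113*log2(0.113) = 0.355453. H = 0.153446 + 0.355453 = 0.5089

0.5089 bits


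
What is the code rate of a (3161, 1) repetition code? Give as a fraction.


Rate = k/n = 1/3161

1/3161


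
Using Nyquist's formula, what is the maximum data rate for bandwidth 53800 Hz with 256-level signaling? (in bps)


Rate = 2 * B * log2(M) = 2 * 53800 * 8.0 = 860800.0

860800.0 bps


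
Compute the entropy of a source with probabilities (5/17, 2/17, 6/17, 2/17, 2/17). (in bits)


H = -sum(p_i * log2(p_i)). Terms: -(5/17)*log2(5/17) = 0.519275; -(2/17)*log2(2/17) = 0.363231; -(6/17)*log2(6/17) = 0.530294; -(2/17)*log2(2/17) = 0.363231; -(2/17)*log2(2/17) = 0.363231. H = 0.519275 + 0.363231 + 0.530294 + 0.363231 + 0.363231 = 2.1393

2.1393 bits


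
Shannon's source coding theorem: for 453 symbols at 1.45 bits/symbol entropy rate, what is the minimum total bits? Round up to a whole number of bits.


Minimum bits >= n * H = 453 * 1.45 = 656.85, rounded up to a whole number of bits = 657

657 bits


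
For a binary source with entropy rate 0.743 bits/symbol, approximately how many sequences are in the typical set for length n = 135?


log2|A_typical| = nH = 135 * 0.743 = 100.305, so |A_typical| ~ 2^100.305 = 1.566e+30

1.566e+30


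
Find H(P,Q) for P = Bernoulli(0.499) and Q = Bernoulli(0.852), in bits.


H(P,Q) = -p*log2(q) - (1-p)*log2(1-q). -0.499*log2(0.852) = 0.115306; -0.501*log2(0.148) = 1.380922. H(P,Q) = 0.115306 + 1.380922 = 1.4962

1.4962 bits


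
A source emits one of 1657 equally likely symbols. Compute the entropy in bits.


H = log2(n) = log2(1657) = 10.6944

10.6944 bits


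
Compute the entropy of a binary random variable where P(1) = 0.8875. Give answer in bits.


H = -p*log2(p) - (1-p)*log2(1-p). -0.8875*log2(0.8875) = 0.152811; -0.1125*log2(0.1125) = 0.354600. H = 0.152811 + 0.354600 = 0.5074

0.5074 bits


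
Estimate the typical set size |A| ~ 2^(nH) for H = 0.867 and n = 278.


log2|A_typical| = nH = 278 * 0.867 = 241.026, so |A_typical| ~ 2^241.026 = 3.598e+72

3.598e+72


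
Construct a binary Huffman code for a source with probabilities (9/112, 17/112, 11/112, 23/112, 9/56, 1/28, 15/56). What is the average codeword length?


Huffman construction (repeatedly merge the two least-probable nodes; each merge adds 1 bit to every symbol beneath it): 1/28 + 9/112 = 13/112; 11/112 + 13/112 = 3/14; 17/112 + 9/56 = 5/16; 23/112 + 3/14 = 47/112; 15/56 + 5/16 = 65/112; 47/112 + 65/112 = 1. Resulting codeword lengths (in the order the probabilities were given): (4, 3, 3, 2, 3, 4, 2). L_avg = sum(p_i * l_i) = 9/112*4 + 17/112*3 + 11/112*3 + 23/112*2 + 9/56*3 + 1/28*4 + 15/56*2 = 37/14 = 2.6429

2.6429 bits
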